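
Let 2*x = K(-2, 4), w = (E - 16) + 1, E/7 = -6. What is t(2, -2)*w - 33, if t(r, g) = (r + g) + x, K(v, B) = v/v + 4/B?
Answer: -90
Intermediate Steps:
E = -42 (E = 7*(-6) = -42)
w = -57 (w = (-42 - 16) + 1 = -58 + 1 = -57)
K(v, B) = 1 + 4/B
x = 1 (x = ((4 + 4)/4)/2 = ((¼)*8)/2 = (½)*2 = 1)
t(r, g) = 1 + g + r (t(r, g) = (r + g) + 1 = (g + r) + 1 = 1 + g + r)
t(2, -2)*w - 33 = (1 - 2 + 2)*(-57) - 33 = 1*(-57) - 33 = -57 - 33 = -90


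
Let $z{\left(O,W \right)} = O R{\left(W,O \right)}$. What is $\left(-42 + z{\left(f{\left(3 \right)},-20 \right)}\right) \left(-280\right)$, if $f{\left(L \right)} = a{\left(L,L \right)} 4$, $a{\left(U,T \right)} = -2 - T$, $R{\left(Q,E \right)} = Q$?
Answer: $-100240$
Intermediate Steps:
$f{\left(L \right)} = -8 - 4 L$ ($f{\left(L \right)} = \left(-2 - L\right) 4 = -8 - 4 L$)
$z{\left(O,W \right)} = O W$
$\left(-42 + z{\left(f{\left(3 \right)},-20 \right)}\right) \left(-280\right) = \left(-42 + \left(-8 - 12\right) \left(-20\right)\right) \left(-280\right) = \left(-42 - -400\right) \left(-280\right) = \left(-42 + 400\right) \left(-280\right) = 358 \left(-280\right) = -100240$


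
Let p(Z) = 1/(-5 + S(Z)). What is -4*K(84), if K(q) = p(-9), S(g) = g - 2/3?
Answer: 3/11 ≈ 0.27273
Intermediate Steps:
S(g) = -⅔ + g (S(g) = g - 2/3 = g - 1*⅔ = g - ⅔ = -⅔ + g)
p(Z) = 1/(-17/3 + Z) (p(Z) = 1/(-5 + (-⅔ + Z)) = 1/(-17/3 + Z))
K(q) = -3/44 (K(q) = 3/(-17 + 3*(-9)) = 3/(-17 - 27) = 3/(-44) = 3*(-1/44) = -3/44)
-4*K(84) = -4*(-3/44) = 3/11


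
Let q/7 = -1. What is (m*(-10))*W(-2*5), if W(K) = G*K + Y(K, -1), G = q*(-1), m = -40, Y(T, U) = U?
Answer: -28400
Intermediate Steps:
q = -7 (q = 7*(-1) = -7)
G = 7 (G = -7*(-1) = 7)
W(K) = -1 + 7*K (W(K) = 7*K - 1 = -1 + 7*K)
(m*(-10))*W(-2*5) = (-40*(-10))*(-1 + 7*(-2*5)) = 400*(-1 + 7*(-10)) = 400*(-1 - 70) = 400*(-71) = -28400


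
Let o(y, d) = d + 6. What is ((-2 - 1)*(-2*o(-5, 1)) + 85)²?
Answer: 16129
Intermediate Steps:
o(y, d) = 6 + d
((-2 - 1)*(-2*o(-5, 1)) + 85)² = ((-2 - 1)*(-2*(6 + 1)) + 85)² = (-(-6)*7 + 85)² = (-3*(-14) + 85)² = (42 + 85)² = 127² = 16129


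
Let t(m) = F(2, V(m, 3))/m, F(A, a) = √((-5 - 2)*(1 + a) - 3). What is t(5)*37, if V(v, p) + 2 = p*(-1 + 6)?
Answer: 37*I*√101/5 ≈ 74.369*I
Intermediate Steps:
V(v, p) = -2 + 5*p (V(v, p) = -2 + p*(-1 + 6) = -2 + p*5 = -2 + 5*p)
F(A, a) = √(-10 - 7*a) (F(A, a) = √(-7*(1 + a) - 3) = √((-7 - 7*a) - 3) = √(-10 - 7*a))
t(m) = I*√101/m (t(m) = √(-10 - 7*(-2 + 5*3))/m = √(-10 - 7*(-2 + 15))/m = √(-10 - 7*13)/m = √(-10 - 91)/m = √(-101)/m = (I*√101)/m = I*√101/m)
t(5)*37 = (I*√101/5)*37 = 37*I*√101/5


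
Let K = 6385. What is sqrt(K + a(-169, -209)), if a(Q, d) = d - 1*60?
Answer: 2*sqrt(1529) ≈ 78.205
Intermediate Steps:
a(Q, d) = -60 + d (a(Q, d) = d - 60 = -60 + d)
sqrt(K + a(-169, -209)) = sqrt(6385 + (-60 - 209)) = sqrt(6385 - 269) = sqrt(6116) = 2*sqrt(1529)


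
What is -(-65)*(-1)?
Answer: -65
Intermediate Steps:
-(-65)*(-1) = -13*(-5)*(-1) = 65*(-1) = -65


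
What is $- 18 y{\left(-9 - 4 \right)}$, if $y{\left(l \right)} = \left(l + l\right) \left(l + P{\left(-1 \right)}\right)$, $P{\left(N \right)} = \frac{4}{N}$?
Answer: $-7956$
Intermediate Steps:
$y{\left(l \right)} = 2 l \left(-4 + l\right)$ ($y{\left(l \right)} = \left(l + l\right) \left(l + \frac{4}{-1}\right) = 2 l \left(l + 4 \left(-1\right)\right) = 2 l \left(l - 4\right) = 2 l \left(-4 + l\right)$)
$- 18 y{\left(-9 - 4 \right)} = - 18 \cdot 2 \left(-9 - 4\right) \left(-4 - 13\right) = - 18 \cdot 2 \left(-13\right) \left(-4 - 13\right) = - 18 \cdot 2 \left(-13\right) \left(-17\right) = \left(-18\right) 442 = -7956$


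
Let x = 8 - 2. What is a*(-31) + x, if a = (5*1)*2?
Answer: -304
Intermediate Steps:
x = 6
a = 10 (a = 5*2 = 10)
a*(-31) + x = 10*(-31) + 6 = -310 + 6 = -304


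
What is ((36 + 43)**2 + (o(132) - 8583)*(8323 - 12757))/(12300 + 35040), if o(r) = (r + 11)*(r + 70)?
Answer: -90017261/47340 ≈ -1901.5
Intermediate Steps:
o(r) = (11 + r)*(70 + r)
((36 + 43)**2 + (o(132) - 8583)*(8323 - 12757))/(12300 + 35040) = ((36 + 43)**2 + ((770 + 132**2 + 81*132) - 8583)*(8323 - 12757))/(12300 + 35040) = (79**2 + ((770 + 17424 + 10692) - 8583)*(-4434))/47340 = (6241 + (28886 - 8583)*(-4434))*(1/47340) = (6241 + 20303*(-4434))*(1/47340) = (6241 - 90023502)*(1/47340) = -90017261*1/47340 = -90017261/47340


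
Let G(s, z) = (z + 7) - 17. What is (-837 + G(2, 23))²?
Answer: 678976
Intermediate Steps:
G(s, z) = -10 + z (G(s, z) = (7 + z) - 17 = -10 + z)
(-837 + G(2, 23))² = (-837 + (-10 + 23))² = (-837 + 13)² = (-824)² = 678976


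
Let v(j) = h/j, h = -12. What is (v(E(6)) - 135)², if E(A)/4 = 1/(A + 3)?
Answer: 26244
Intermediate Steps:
E(A) = 4/(3 + A) (E(A) = 4/(A + 3) = 4/(3 + A))
v(j) = -12/j
(v(E(6)) - 135)² = (-12/(4/(3 + 6)) - 135)² = (-12/(4/9) - 135)² = (-12/(4*(⅑)) - 135)² = (-12/4/9 - 135)² = (-12*9/4 - 135)² = (-27 - 135)² = (-162)² = 26244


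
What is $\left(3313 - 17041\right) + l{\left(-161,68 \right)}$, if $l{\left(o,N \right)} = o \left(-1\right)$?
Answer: $-13567$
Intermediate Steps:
$l{\left(o,N \right)} = - o$
$\left(3313 - 17041\right) + l{\left(-161,68 \right)} = \left(3313 - 17041\right) - -161 = -13728 + 161 = -13567$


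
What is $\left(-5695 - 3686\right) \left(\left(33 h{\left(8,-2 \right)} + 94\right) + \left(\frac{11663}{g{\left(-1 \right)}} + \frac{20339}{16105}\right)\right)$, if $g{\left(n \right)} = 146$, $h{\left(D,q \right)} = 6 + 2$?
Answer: $- \frac{9686616553869}{2351330} \approx -4.1196 \cdot 10^{6}$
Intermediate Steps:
$h{\left(D,q \right)} = 8$
$\left(-5695 - 3686\right) \left(\left(33 h{\left(8,-2 \right)} + 94\right) + \left(\frac{11663}{g{\left(-1 \right)}} + \frac{20339}{16105}\right)\right) = \left(-5695 - 3686\right) \left(\left(33 \cdot 8 + 94\right) + \left(\frac{11663}{146} + \frac{20339}{16105}\right)\right) = - 9381 \left(\left(264 + 94\right) + \left(11663 \cdot \frac{1}{146} + 20339 \cdot \frac{1}{16105}\right)\right) = - 9381 \left(358 + \left(\frac{11663}{146} + \frac{20339}{16105}\right)\right) = - 9381 \left(358 + \frac{190802109}{2351330}\right) = \left(-9381\right) \frac{1032578249}{2351330} = - \frac{9686616553869}{2351330}$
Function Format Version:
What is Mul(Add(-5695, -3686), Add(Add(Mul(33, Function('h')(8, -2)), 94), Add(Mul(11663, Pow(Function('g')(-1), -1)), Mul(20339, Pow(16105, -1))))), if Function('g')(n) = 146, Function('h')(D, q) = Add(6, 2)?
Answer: Rational(-9686616553869, 2351330) ≈ -4.1196e+6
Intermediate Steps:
Function('h')(D, q) = 8
Mul(Add(-5695, -3686), Add(Add(Mul(33, Function('h')(8, -2)), 94), Add(Mul(11663, Pow(Function('g')(-1), -1)), Mul(20339, Pow(16105, -1))))) = Mul(Add(-5695, -3686), Add(Add(Mul(33, 8), 94), Add(Mul(11663, Pow(146, -1)), Mul(20339, Pow(16105, -1))))) = Mul(-9381, Add(Add(264, 94), Add(Mul(11663, Rational(1, 146)), Mul(20339, Rational(1, 16105))))) = Mul(-9381, Add(358, Add(Rational(11663, 146), Rational(20339, 16105)))) = Mul(-9381, Add(358, Rational(190802109, 2351330))) = Mul(-9381, Rational(1032578249, 2351330)) = Rational(-9686616553869, 2351330)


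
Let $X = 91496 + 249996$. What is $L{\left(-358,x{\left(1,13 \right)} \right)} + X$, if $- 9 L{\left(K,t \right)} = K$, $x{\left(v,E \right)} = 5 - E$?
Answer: $\frac{3073786}{9} \approx 3.4153 \cdot 10^{5}$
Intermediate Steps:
$X = 341492$
$L{\left(K,t \right)} = - \frac{K}{9}$
$L{\left(-358,x{\left(1,13 \right)} \right)} + X = \left(- \frac{1}{9}\right) \left(-358\right) + 341492 = \frac{358}{9} + 341492 = \frac{3073786}{9}$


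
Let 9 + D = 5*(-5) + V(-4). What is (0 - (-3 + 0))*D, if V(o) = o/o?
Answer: -99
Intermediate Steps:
V(o) = 1
D = -33 (D = -9 + (5*(-5) + 1) = -9 + (-25 + 1) = -9 - 24 = -33)
(0 - (-3 + 0))*D = (0 - (-3 + 0))*(-33) = (0 - 1*(-3))*(-33) = (0 + 3)*(-33) = 3*(-33) = -99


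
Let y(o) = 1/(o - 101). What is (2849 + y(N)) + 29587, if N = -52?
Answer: 4962707/153 ≈ 32436.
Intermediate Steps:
y(o) = 1/(-101 + o)
(2849 + y(N)) + 29587 = (2849 + 1/(-101 - 52)) + 29587 = (2849 + 1/(-153)) + 29587 = (2849 - 1/153) + 29587 = 435896/153 + 29587 = 4962707/153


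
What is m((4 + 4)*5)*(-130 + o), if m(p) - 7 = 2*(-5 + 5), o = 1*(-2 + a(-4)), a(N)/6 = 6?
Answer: -672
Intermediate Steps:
a(N) = 36 (a(N) = 6*6 = 36)
o = 34 (o = 1*(-2 + 36) = 1*34 = 34)
m(p) = 7 (m(p) = 7 + 2*(-5 + 5) = 7 + 2*0 = 7 + 0 = 7)
m((4 + 4)*5)*(-130 + o) = 7*(-130 + 34) = 7*(-96) = -672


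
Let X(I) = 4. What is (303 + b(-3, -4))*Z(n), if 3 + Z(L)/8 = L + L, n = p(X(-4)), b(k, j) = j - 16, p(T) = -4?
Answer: -24904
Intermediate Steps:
b(k, j) = -16 + j
n = -4
Z(L) = -24 + 16*L (Z(L) = -24 + 8*(L + L) = -24 + 8*(2*L) = -24 + 16*L)
(303 + b(-3, -4))*Z(n) = (303 + (-16 - 4))*(-24 + 16*(-4)) = (303 - 20)*(-24 - 64) = 283*(-88) = -24904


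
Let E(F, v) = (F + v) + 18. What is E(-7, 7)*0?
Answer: 0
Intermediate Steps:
E(F, v) = 18 + F + v
E(-7, 7)*0 = (18 - 7 + 7)*0 = 18*0 = 0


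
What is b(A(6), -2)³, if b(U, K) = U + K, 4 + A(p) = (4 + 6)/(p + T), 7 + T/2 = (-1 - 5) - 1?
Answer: -357911/1331 ≈ -268.90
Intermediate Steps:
T = -28 (T = -14 + 2*((-1 - 5) - 1) = -14 + 2*(-6 - 1) = -14 + 2*(-7) = -14 - 14 = -28)
A(p) = -4 + 10/(-28 + p) (A(p) = -4 + (4 + 6)/(p - 28) = -4 + 10/(-28 + p))
b(U, K) = K + U
b(A(6), -2)³ = (-2 + 2*(61 - 2*6)/(-28 + 6))³ = (-2 + 2*(61 - 12)/(-22))³ = (-2 + 2*(-1/22)*49)³ = (-2 - 49/11)³ = (-71/11)³ = -357911/1331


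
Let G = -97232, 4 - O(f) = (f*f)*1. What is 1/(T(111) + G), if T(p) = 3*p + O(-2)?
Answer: -1/96899 ≈ -1.0320e-5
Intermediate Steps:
O(f) = 4 - f² (O(f) = 4 - f*f = 4 - f²)
T(p) = 3*p (T(p) = 3*p + (4 - 1*(-2)²) = 3*p + (4 - 1*4) = 3*p + (4 - 4) = 3*p + 0 = 3*p)
1/(T(111) + G) = 1/(3*111 - 97232) = 1/(333 - 97232) = 1/(-96899) = -1/96899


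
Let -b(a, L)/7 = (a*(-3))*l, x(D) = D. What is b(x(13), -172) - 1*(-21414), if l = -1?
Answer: 21141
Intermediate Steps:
b(a, L) = -21*a (b(a, L) = -7*a*(-3)*(-1) = -7*(-3*a)*(-1) = -21*a)
b(x(13), -172) - 1*(-21414) = -21*13 - 1*(-21414) = -273 + 21414 = 21141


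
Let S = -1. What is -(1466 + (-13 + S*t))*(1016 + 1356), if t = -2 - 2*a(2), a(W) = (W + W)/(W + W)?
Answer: -3456004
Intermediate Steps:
a(W) = 1 (a(W) = (2*W)/((2*W)) = (2*W)*(1/(2*W)) = 1)
t = -4 (t = -2 - 2*1 = -2 - 2 = -4)
-(1466 + (-13 + S*t))*(1016 + 1356) = -(1466 + (-13 - 1*(-4)))*(1016 + 1356) = -(1466 + (-13 + 4))*2372 = -(1466 - 9)*2372 = -1457*2372 = -1*3456004 = -3456004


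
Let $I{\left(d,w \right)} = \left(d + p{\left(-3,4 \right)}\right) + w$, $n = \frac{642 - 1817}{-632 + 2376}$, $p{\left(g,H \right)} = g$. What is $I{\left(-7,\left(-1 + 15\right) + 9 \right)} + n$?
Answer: $\frac{21497}{1744} \approx 12.326$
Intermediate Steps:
$n = - \frac{1175}{1744} \approx -0.67374$
$I{\left(d,w \right)} = -3 + d + w$ ($I{\left(d,w \right)} = \left(d - 3\right) + w = \left(-3 + d\right) + w = -3 + d + w$)
$I{\left(-7,\left(-1 + 15\right) + 9 \right)} + n = \left(-3 - 7 + \left(\left(-1 + 15\right) + 9\right)\right) - \frac{1175}{1744} = \left(-3 - 7 + \left(14 + 9\right)\right) - \frac{1175}{1744} = \left(-3 - 7 + 23\right) - \frac{1175}{1744} = 13 - \frac{1175}{1744} = \frac{21497}{1744}$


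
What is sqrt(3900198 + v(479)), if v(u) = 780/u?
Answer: sqrt(894865702938)/479 ≈ 1974.9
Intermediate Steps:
sqrt(3900198 + v(479)) = sqrt(3900198 + 780/479) = sqrt(1868195622/479) = sqrt(894865702938)/479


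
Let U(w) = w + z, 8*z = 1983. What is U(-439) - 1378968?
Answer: -11033273/8 ≈ -1.3792e+6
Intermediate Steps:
z = 1983/8 (z = (⅛)*1983 = 1983/8 ≈ 247.88)
U(w) = 1983/8 + w (U(w) = w + 1983/8 = 1983/8 + w)
U(-439) - 1378968 = (1983/8 - 439) - 1378968 = -1529/8 - 1378968 = -11033273/8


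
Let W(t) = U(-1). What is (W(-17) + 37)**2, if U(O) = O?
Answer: 1296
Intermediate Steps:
W(t) = -1
(W(-17) + 37)**2 = (-1 + 37)**2 = 36**2 = 1296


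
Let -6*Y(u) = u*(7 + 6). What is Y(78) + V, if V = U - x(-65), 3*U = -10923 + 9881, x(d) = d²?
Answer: -14224/3 ≈ -4741.3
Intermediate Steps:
U = -1042/3 (U = (-10923 + 9881)/3 = (⅓)*(-1042) = -1042/3 ≈ -347.33)
Y(u) = -13*u/6 (Y(u) = -u*(7 + 6)/6 = -u*13/6 = -13*u/6)
V = -13717/3 (V = -1042/3 - 1*(-65)² = -1042/3 - 1*4225 = -1042/3 - 4225 = -13717/3 ≈ -4572.3)
Y(78) + V = -13/6*78 - 13717/3 = -169 - 13717/3 = -14224/3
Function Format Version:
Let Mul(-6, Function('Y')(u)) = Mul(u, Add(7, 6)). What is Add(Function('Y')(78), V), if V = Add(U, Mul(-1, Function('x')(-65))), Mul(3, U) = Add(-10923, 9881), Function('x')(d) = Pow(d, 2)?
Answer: Rational(-14224, 3) ≈ -4741.3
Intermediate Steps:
U = Rational(-1042, 3) (U = Mul(Rational(1, 3), Add(-10923, 9881)) = Mul(Rational(1, 3), -1042) = Rational(-1042, 3) ≈ -347.33)
Function('Y')(u) = Mul(Rational(-13, 6), u) (Function('Y')(u) = Mul(Rational(-1, 6), Mul(u, Add(7, 6))) = Mul(Rational(-1, 6), Mul(u, 13)) = Mul(Rational(-1, 6), Mul(13, u)) = Mul(Rational(-13, 6), u))
V = Rational(-13717, 3) (V = Add(Rational(-1042, 3), Mul(-1, Pow(-65, 2))) = Add(Rational(-1042, 3), Mul(-1, 4225)) = Add(Rational(-1042, 3), -4225) = Rational(-13717, 3) ≈ -4572.3)
Add(Function('Y')(78), V) = Add(Mul(Rational(-13, 6), 78), Rational(-13717, 3)) = Add(-169, Rational(-13717, 3)) = Rational(-14224, 3)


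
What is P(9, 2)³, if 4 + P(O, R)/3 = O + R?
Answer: 9261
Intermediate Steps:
P(O, R) = -12 + 3*O + 3*R (P(O, R) = -12 + 3*(O + R) = -12 + (3*O + 3*R) = -12 + 3*O + 3*R)
P(9, 2)³ = (-12 + 3*9 + 3*2)³ = (-12 + 27 + 6)³ = 21³ = 9261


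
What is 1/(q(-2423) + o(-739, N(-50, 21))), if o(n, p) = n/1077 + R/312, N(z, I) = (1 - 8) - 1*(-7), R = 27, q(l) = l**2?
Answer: 112008/657590948269 ≈ 1.7033e-7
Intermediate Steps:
N(z, I) = 0 (N(z, I) = -7 + 7 = 0)
o(n, p) = 9/104 + n/1077 (o(n, p) = n/1077 + 27/312 = n*(1/1077) + 27*(1/312) = n/1077 + 9/104 = 9/104 + n/1077)
1/(q(-2423) + o(-739, N(-50, 21))) = 1/((-2423)**2 + (9/104 + (1/1077)*(-739))) = 1/(5870929 + (9/104 - 739/1077)) = 1/(5870929 - 67163/112008) = 1/(657590948269/112008) = 112008/657590948269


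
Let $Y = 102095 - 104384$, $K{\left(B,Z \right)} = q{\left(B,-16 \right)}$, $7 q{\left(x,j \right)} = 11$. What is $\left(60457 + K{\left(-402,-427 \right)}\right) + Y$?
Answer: $\frac{407187}{7} \approx 58170.0$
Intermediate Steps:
$q{\left(x,j \right)} = \frac{11}{7}$ ($q{\left(x,j \right)} = \frac{1}{7} \cdot 11 = \frac{11}{7}$)
$K{\left(B,Z \right)} = \frac{11}{7}$
$Y = -2289$
$\left(60457 + K{\left(-402,-427 \right)}\right) + Y = \left(60457 + \frac{11}{7}\right) - 2289 = \frac{423210}{7} - 2289 = \frac{407187}{7}$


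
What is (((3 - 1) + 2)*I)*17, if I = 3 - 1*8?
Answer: -340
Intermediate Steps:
I = -5 (I = 3 - 8 = -5)
(((3 - 1) + 2)*I)*17 = (((3 - 1) + 2)*(-5))*17 = ((2 + 2)*(-5))*17 = (4*(-5))*17 = -20*17 = -340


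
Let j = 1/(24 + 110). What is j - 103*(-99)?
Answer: 1366399/134 ≈ 10197.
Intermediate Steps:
j = 1/134 ≈ 0.0074627
j - 103*(-99) = 1/134 - 103*(-99) = 1/134 + 10197 = 1366399/134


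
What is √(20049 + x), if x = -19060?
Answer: √989 ≈ 31.448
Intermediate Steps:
√(20049 + x) = √(20049 - 19060) = √989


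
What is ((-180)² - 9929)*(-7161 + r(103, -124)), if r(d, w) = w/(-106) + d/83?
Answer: -707626036614/4399 ≈ -1.6086e+8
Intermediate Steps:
r(d, w) = -w/106 + d/83 (r(d, w) = w*(-1/106) + d*(1/83) = -w/106 + d/83)
((-180)² - 9929)*(-7161 + r(103, -124)) = ((-180)² - 9929)*(-7161 + (-1/106*(-124) + (1/83)*103)) = (32400 - 9929)*(-7161 + (62/53 + 103/83)) = 22471*(-7161 + 10605/4399) = 22471*(-31490634/4399) = -707626036614/4399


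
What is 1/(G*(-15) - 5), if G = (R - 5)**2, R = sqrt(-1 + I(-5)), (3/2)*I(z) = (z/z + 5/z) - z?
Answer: -83/23945 - 2*sqrt(21)/4789 ≈ -0.0053801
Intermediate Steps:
I(z) = 2/3 - 2*z/3 + 10/(3*z) (I(z) = 2*((z/z + 5/z) - z)/3 = 2*((1 + 5/z) - z)/3 = 2*(1 - z + 5/z)/3 = 2/3 - 2*z/3 + 10/(3*z))
R = sqrt(21)/3 (R = sqrt(-1 + (2/3)*(5 - 1*(-5)*(-1 - 5))/(-5)) = sqrt(-1 + (2/3)*(-1/5)*(5 - 1*(-5)*(-6))) = sqrt(-1 + (2/3)*(-1/5)*(5 - 30)) = sqrt(-1 + (2/3)*(-1/5)*(-25)) = sqrt(-1 + 10/3) = sqrt(7/3) = sqrt(21)/3 ≈ 1.5275)
G = (-5 + sqrt(21)/3)**2 (G = (sqrt(21)/3 - 5)**2 = (-5 + sqrt(21)/3)**2 ≈ 12.058)
1/(G*(-15) - 5) = 1/(((15 - sqrt(21))**2/9)*(-15) - 5) = 1/(-5*(15 - sqrt(21))**2/3 - 5) = 1/(-5 - 5*(15 - sqrt(21))**2/3)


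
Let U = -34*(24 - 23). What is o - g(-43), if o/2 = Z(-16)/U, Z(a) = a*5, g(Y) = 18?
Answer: -226/17 ≈ -13.294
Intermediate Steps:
Z(a) = 5*a
U = -34 (U = -34*1 = -34)
o = 80/17 (o = 2*((5*(-16))/(-34)) = 2*(-80*(-1/34)) = 2*(40/17) = 80/17 ≈ 4.7059)
o - g(-43) = 80/17 - 1*18 = 80/17 - 18 = -226/17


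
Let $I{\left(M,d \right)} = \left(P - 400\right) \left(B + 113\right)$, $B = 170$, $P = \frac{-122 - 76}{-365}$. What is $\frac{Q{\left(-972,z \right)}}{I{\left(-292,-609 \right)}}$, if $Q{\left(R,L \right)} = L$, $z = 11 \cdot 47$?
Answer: $- \frac{188705}{41261966} \approx -0.0045733$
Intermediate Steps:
$z = 517$
$P = \frac{198}{365}$ ($P = \left(-122 - 76\right) \left(- \frac{1}{365}\right) = \left(-198\right) \left(- \frac{1}{365}\right) = \frac{198}{365} \approx 0.54247$)
$I{\left(M,d \right)} = - \frac{41261966}{365}$ ($I{\left(M,d \right)} = \left(\frac{198}{365} - 400\right) \left(170 + 113\right) = \left(- \frac{145802}{365}\right) 283 = - \frac{41261966}{365}$)
$\frac{Q{\left(-972,z \right)}}{I{\left(-292,-609 \right)}} = \frac{517}{- \frac{41261966}{365}} = 517 \left(- \frac{365}{41261966}\right) = - \frac{188705}{41261966}$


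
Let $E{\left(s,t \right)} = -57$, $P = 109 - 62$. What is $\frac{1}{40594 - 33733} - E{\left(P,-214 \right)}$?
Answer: $\frac{391078}{6861} \approx 57.0$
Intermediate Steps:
$P = 47$
$\frac{1}{40594 - 33733} - E{\left(P,-214 \right)} = \frac{1}{40594 - 33733} - -57 = \frac{1}{6861} + 57 = \frac{391078}{6861}$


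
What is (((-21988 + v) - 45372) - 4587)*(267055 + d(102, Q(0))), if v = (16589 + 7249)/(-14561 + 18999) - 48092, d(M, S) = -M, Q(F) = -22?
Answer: -71104165406766/2219 ≈ -3.2043e+10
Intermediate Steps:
v = -106704229/2219 (v = 23838/4438 - 48092 = 23838*(1/4438) - 48092 = 11919/2219 - 48092 = -106704229/2219 ≈ -48087.)
(((-21988 + v) - 45372) - 4587)*(267055 + d(102, Q(0))) = (((-21988 - 106704229/2219) - 45372) - 4587)*(267055 - 1*102) = ((-155495601/2219 - 45372) - 4587)*(267055 - 102) = (-256176069/2219 - 4587)*266953 = -266354622/2219*266953 = -71104165406766/2219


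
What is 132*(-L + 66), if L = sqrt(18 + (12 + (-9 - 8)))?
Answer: 8712 - 132*sqrt(13) ≈ 8236.1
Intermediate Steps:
L = sqrt(13) (L = sqrt(18 + (12 - 17)) = sqrt(18 - 5) = sqrt(13) ≈ 3.6056)
132*(-L + 66) = 132*(-sqrt(13) + 66) = 132*(66 - sqrt(13)) = 8712 - 132*sqrt(13)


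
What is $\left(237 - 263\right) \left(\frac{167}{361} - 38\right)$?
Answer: $\frac{352326}{361} \approx 975.97$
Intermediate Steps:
$\left(237 - 263\right) \left(\frac{167}{361} - 38\right) = - 26 \left(167 \cdot \frac{1}{361} - 38\right) = - 26 \left(\frac{167}{361} - 38\right) = \left(-26\right) \left(- \frac{13551}{361}\right) = \frac{352326}{361}$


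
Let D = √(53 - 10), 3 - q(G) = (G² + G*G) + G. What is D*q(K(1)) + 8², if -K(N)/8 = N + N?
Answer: 64 - 493*√43 ≈ -3168.8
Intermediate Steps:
K(N) = -16*N (K(N) = -8*(N + N) = -16*N)
q(G) = 3 - G - 2*G² (q(G) = 3 - ((G² + G*G) + G) = 3 - ((G² + G²) + G) = 3 - (2*G² + G) = 3 - (G + 2*G²) = 3 + (-G - 2*G²) = 3 - G - 2*G²)
D = √43 ≈ 6.5574
D*q(K(1)) + 8² = √43*(3 - (-16) - 2*(-16*1)²) + 8² = √43*(3 - 1*(-16) - 2*(-16)²) + 64 = √43*(3 + 16 - 2*256) + 64 = √43*(3 + 16 - 512) + 64 = √43*(-493) + 64 = -493*√43 + 64 = 64 - 493*√43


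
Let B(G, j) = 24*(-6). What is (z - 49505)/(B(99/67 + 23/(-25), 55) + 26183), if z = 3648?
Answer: -45857/26039 ≈ -1.7611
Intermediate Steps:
B(G, j) = -144
(z - 49505)/(B(99/67 + 23/(-25), 55) + 26183) = (3648 - 49505)/(-144 + 26183) = -45857/26039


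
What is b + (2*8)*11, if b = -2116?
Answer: -1940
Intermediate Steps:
b + (2*8)*11 = -2116 + (2*8)*11 = -2116 + 16*11 = -2116 + 176 = -1940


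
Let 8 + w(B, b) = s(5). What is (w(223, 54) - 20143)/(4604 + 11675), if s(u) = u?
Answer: -20146/16279 ≈ -1.2375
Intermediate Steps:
w(B, b) = -3 (w(B, b) = -8 + 5 = -3)
(w(223, 54) - 20143)/(4604 + 11675) = (-3 - 20143)/(4604 + 11675) = -20146/16279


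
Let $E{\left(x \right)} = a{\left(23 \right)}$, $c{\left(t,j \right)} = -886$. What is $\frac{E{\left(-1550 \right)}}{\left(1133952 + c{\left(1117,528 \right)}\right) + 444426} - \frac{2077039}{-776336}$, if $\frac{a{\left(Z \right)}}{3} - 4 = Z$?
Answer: $\frac{819143822351}{306165957328} \approx 2.6755$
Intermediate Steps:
$a{\left(Z \right)} = 12 + 3 Z$
$E{\left(x \right)} = 81$ ($E{\left(x \right)} = 12 + 3 \cdot 23 = 12 + 69 = 81$)
$\frac{E{\left(-1550 \right)}}{\left(1133952 + c{\left(1117,528 \right)}\right) + 444426} - \frac{2077039}{-776336} = \frac{81}{\left(1133952 - 886\right) + 444426} - \frac{2077039}{-776336} = \frac{81}{1133066 + 444426} - - \frac{2077039}{776336} = \frac{81}{1577492} + \frac{2077039}{776336} = \frac{819143822351}{306165957328}$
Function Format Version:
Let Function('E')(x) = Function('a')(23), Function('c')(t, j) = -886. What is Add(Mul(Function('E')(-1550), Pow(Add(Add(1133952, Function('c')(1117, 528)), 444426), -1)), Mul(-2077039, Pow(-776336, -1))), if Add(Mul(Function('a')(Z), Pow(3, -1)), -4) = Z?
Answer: Rational(819143822351, 306165957328) ≈ 2.6755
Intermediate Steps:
Function('a')(Z) = Add(12, Mul(3, Z))
Function('E')(x) = 81 (Function('E')(x) = Add(12, Mul(3, 23)) = Add(12, 69) = 81)
Add(Mul(Function('E')(-1550), Pow(Add(Add(1133952, Function('c')(1117, 528)), 444426), -1)), Mul(-2077039, Pow(-776336, -1))) = Add(Mul(81, Pow(Add(Add(1133952, -886), 444426), -1)), Mul(-2077039, Pow(-776336, -1))) = Add(Mul(81, Pow(Add(1133066, 444426), -1)), Mul(-2077039, Rational(-1, 776336))) = Add(Mul(81, Pow(1577492, -1)), Rational(2077039, 776336)) = Add(Mul(81, Rational(1, 1577492)), Rational(2077039, 776336)) = Add(Rational(81, 1577492), Rational(2077039, 776336)) = Rational(819143822351, 306165957328)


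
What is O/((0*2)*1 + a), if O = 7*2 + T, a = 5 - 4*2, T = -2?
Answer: -4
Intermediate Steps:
a = -3 (a = 5 - 8 = -3)
O = 12 (O = 7*2 - 2 = 14 - 2 = 12)
O/((0*2)*1 + a) = 12/((0*2)*1 - 3) = 12/(0*1 - 3) = 12/(0 - 3) = 12/(-3) = -⅓*12 = -4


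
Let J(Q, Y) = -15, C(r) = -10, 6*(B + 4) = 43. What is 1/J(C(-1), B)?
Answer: -1/15 ≈ -0.066667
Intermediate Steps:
B = 19/6 (B = -4 + (⅙)*43 = -4 + 43/6 = 19/6 ≈ 3.1667)
1/J(C(-1), B) = 1/(-15) = -1/15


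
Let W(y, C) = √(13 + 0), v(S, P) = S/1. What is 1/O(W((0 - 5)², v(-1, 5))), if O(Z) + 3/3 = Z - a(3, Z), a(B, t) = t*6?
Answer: 1/324 - 5*√13/324 ≈ -0.052555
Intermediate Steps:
a(B, t) = 6*t
v(S, P) = S (v(S, P) = S*1 = S)
W(y, C) = √13
O(Z) = -1 - 5*Z (O(Z) = -1 + (Z - 6*Z) = -1 - 5*Z)
1/O(W((0 - 5)², v(-1, 5))) = 1/(-1 - 5*√13)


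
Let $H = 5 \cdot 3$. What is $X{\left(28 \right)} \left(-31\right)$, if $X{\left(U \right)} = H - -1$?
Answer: $-496$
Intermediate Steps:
$H = 15$
$X{\left(U \right)} = 16$ ($X{\left(U \right)} = 15 - -1 = 15 + 1 = 16$)
$X{\left(28 \right)} \left(-31\right) = 16 \left(-31\right) = -496$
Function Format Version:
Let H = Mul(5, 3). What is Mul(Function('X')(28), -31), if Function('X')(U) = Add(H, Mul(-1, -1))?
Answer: -496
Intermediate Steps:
H = 15
Function('X')(U) = 16 (Function('X')(U) = Add(15, Mul(-1, -1)) = Add(15, 1) = 16)
Mul(Function('X')(28), -31) = Mul(16, -31) = -496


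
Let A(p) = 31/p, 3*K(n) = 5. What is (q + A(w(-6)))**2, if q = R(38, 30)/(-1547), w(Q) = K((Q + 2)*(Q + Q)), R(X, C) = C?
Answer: 20655725841/59830225 ≈ 345.24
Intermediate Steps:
K(n) = 5/3 (K(n) = (1/3)*5 = 5/3)
w(Q) = 5/3
q = -30/1547 (q = 30/(-1547) = 30*(-1/1547) = -30/1547 ≈ -0.019392)
(q + A(w(-6)))**2 = (-30/1547 + 31/(5/3))**2 = (-30/1547 + 31*(3/5))**2 = (-30/1547 + 93/5)**2 = (143721/7735)**2 = 20655725841/59830225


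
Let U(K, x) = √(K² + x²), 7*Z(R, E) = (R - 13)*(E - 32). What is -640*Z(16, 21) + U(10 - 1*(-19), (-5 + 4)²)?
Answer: 21120/7 + √842 ≈ 3046.2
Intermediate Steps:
Z(R, E) = (-32 + E)*(-13 + R)/7 (Z(R, E) = ((R - 13)*(E - 32))/7 = ((-13 + R)*(-32 + E))/7 = ((-32 + E)*(-13 + R))/7 = (-32 + E)*(-13 + R)/7)
-640*Z(16, 21) + U(10 - 1*(-19), (-5 + 4)²) = -640*(416/7 - 32/7*16 - 13/7*21 + (⅐)*21*16) + √((10 - 1*(-19))² + ((-5 + 4)²)²) = -640*(416/7 - 512/7 - 39 + 48) + √((10 + 19)² + ((-1)²)²) = -640*(-33/7) + √(29² + 1²) = 21120/7 + √(841 + 1) = 21120/7 + √842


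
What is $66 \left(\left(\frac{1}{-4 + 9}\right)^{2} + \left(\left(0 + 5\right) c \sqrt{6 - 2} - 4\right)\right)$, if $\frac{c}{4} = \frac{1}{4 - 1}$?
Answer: $\frac{15466}{25} \approx 618.64$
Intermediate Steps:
$c = \frac{4}{3}$ ($c = \frac{4}{4 - 1} = \frac{4}{3} \approx 1.3333$)
$66 \left(\left(\frac{1}{-4 + 9}\right)^{2} + \left(\left(0 + 5\right) c \sqrt{6 - 2} - 4\right)\right) = 66 \left(\left(\frac{1}{-4 + 9}\right)^{2} - \left(4 - \left(0 + 5\right) \frac{4}{3} \sqrt{6 - 2}\right)\right) = 66 \left(\left(\frac{1}{5}\right)^{2} - \left(4 - 5 \cdot \frac{4}{3} \sqrt{4}\right)\right) = 66 \left(\left(\frac{1}{5}\right)^{2} + \left(\frac{20}{3} \cdot 2 - 4\right)\right) = 66 \left(\frac{1}{25} + \left(\frac{40}{3} - 4\right)\right) = 66 \left(\frac{1}{25} + \frac{28}{3}\right) = 66 \cdot \frac{703}{75} = \frac{15466}{25}$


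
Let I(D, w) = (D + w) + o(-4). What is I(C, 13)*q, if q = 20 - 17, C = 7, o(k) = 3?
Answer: 69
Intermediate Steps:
I(D, w) = 3 + D + w (I(D, w) = (D + w) + 3 = 3 + D + w)
q = 3
I(C, 13)*q = (3 + 7 + 13)*3 = 23*3 = 69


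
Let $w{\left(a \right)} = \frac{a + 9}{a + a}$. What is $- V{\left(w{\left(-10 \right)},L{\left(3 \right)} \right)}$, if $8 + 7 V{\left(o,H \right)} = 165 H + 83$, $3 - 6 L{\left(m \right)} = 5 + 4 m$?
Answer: $\frac{310}{7} \approx 44.286$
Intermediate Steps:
$L{\left(m \right)} = - \frac{1}{3} - \frac{2 m}{3}$ ($L{\left(m \right)} = \frac{1}{2} - \frac{5 + 4 m}{6} = \frac{1}{2} - \left(\frac{5}{6} + \frac{2 m}{3}\right) = - \frac{1}{3} - \frac{2 m}{3}$)
$w{\left(a \right)} = \frac{9 + a}{2 a}$
$V{\left(o,H \right)} = \frac{75}{7} + \frac{165 H}{7}$ ($V{\left(o,H \right)} = - \frac{8}{7} + \frac{165 H + 83}{7} = - \frac{8}{7} + \frac{83 + 165 H}{7} = - \frac{8}{7} + \left(\frac{83}{7} + \frac{165 H}{7}\right) = \frac{75}{7} + \frac{165 H}{7}$)
$- V{\left(w{\left(-10 \right)},L{\left(3 \right)} \right)} = - (\frac{75}{7} + \frac{165 \left(- \frac{1}{3} - 2\right)}{7}) = - (\frac{75}{7} + \frac{165}{7} \left(- \frac{7}{3}\right)) = - (\frac{75}{7} - 55) = \left(-1\right) \left(- \frac{310}{7}\right) = \frac{310}{7}$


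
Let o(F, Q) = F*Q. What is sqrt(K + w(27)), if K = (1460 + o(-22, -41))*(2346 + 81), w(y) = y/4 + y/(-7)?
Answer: sqrt(1123585071)/14 ≈ 2394.3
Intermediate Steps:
w(y) = 3*y/28 (w(y) = y*(1/4) + y*(-1/7) = y/4 - y/7 = 3*y/28)
K = 5732574 (K = (1460 - 22*(-41))*(2346 + 81) = (1460 + 902)*2427 = 2362*2427 = 5732574)
sqrt(K + w(27)) = sqrt(5732574 + (3/28)*27) = sqrt(5732574 + 81/28) = sqrt(160512153/28) = sqrt(1123585071)/14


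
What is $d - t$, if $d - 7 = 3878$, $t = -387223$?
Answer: $391108$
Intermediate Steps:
$d = 3885$ ($d = 7 + 3878 = 3885$)
$d - t = 3885 - -387223 = 3885 + 387223 = 391108$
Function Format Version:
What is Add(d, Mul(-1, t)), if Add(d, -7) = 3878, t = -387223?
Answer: 391108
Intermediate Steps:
d = 3885 (d = Add(7, 3878) = 3885)
Add(d, Mul(-1, t)) = Add(3885, Mul(-1, -387223)) = Add(3885, 387223) = 391108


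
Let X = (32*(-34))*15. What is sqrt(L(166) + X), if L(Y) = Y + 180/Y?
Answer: 2*I*sqrt(27819359)/83 ≈ 127.09*I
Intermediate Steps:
X = -16320 (X = -1088*15 = -16320)
sqrt(L(166) + X) = sqrt((166 + 180/166) - 16320) = sqrt((166 + 180*(1/166)) - 16320) = sqrt((166 + 90/83) - 16320) = sqrt(13868/83 - 16320) = sqrt(-1340692/83) = 2*I*sqrt(27819359)/83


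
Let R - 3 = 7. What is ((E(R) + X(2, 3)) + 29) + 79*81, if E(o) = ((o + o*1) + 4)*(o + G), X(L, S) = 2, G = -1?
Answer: 6646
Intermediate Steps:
R = 10 (R = 3 + 7 = 10)
E(o) = (-1 + o)*(4 + 2*o) (E(o) = ((o + o*1) + 4)*(o - 1) = ((o + o) + 4)*(-1 + o) = (2*o + 4)*(-1 + o) = (4 + 2*o)*(-1 + o) = (-1 + o)*(4 + 2*o))
((E(R) + X(2, 3)) + 29) + 79*81 = (((-4 + 2*10 + 2*10²) + 2) + 29) + 79*81 = (((-4 + 20 + 2*100) + 2) + 29) + 6399 = (((-4 + 20 + 200) + 2) + 29) + 6399 = ((216 + 2) + 29) + 6399 = (218 + 29) + 6399 = 247 + 6399 = 6646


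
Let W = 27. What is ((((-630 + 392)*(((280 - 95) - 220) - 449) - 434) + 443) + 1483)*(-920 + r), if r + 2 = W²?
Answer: -22520012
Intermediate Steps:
r = 727 (r = -2 + 27² = -2 + 729 = 727)
((((-630 + 392)*(((280 - 95) - 220) - 449) - 434) + 443) + 1483)*(-920 + r) = ((((-630 + 392)*(((280 - 95) - 220) - 449) - 434) + 443) + 1483)*(-920 + 727) = (((-238*((185 - 220) - 449) - 434) + 443) + 1483)*(-193) = (((-238*(-35 - 449) - 434) + 443) + 1483)*(-193) = (((-238*(-484) - 434) + 443) + 1483)*(-193) = (((115192 - 434) + 443) + 1483)*(-193) = ((114758 + 443) + 1483)*(-193) = (115201 + 1483)*(-193) = 116684*(-193) = -22520012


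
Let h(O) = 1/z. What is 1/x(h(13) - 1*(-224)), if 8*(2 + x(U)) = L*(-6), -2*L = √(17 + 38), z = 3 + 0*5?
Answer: 128/239 + 24*√55/239 ≈ 1.2803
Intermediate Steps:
z = 3 (z = 3 + 0 = 3)
L = -√55/2 (L = -√(17 + 38)/2 = -√55/2 ≈ -3.7081)
h(O) = ⅓ (h(O) = 1/3 = ⅓)
x(U) = -2 + 3*√55/8 (x(U) = -2 + (-√55/2*(-6))/8 = -2 + (3*√55)/8 = -2 + 3*√55/8)
1/x(h(13) - 1*(-224)) = 1/(-2 + 3*√55/8)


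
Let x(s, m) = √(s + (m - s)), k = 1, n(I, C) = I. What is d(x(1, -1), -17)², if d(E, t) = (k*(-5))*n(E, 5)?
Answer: -25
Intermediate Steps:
x(s, m) = √m
d(E, t) = -5*E (d(E, t) = (1*(-5))*E = -5*E)
d(x(1, -1), -17)² = (-5*I)² = -25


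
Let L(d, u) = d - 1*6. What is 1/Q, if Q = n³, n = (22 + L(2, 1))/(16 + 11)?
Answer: 27/8 ≈ 3.3750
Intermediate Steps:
L(d, u) = -6 + d (L(d, u) = d - 6 = -6 + d)
n = ⅔ (n = (22 + (-6 + 2))/(16 + 11) = (22 - 4)/27 = 18*(1/27) = ⅔ ≈ 0.66667)
Q = 8/27 (Q = (⅔)³ = 8/27 ≈ 0.29630)
1/Q = 1/(8/27) = 27/8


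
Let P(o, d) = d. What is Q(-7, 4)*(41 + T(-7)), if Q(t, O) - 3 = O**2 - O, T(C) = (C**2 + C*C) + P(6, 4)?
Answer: 2145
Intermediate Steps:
T(C) = 4 + 2*C**2 (T(C) = (C**2 + C*C) + 4 = (C**2 + C**2) + 4 = 2*C**2 + 4 = 4 + 2*C**2)
Q(t, O) = 3 + O**2 - O (Q(t, O) = 3 + (O**2 - O) = 3 + O**2 - O)
Q(-7, 4)*(41 + T(-7)) = (3 + 4**2 - 1*4)*(41 + (4 + 2*(-7)**2)) = (3 + 16 - 4)*(41 + (4 + 2*49)) = 15*(41 + (4 + 98)) = 15*(41 + 102) = 15*143 = 2145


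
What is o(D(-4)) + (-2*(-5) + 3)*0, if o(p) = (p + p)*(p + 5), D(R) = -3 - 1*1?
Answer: -8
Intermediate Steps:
D(R) = -4 (D(R) = -3 - 1 = -4)
o(p) = 2*p*(5 + p) (o(p) = (2*p)*(5 + p) = 2*p*(5 + p))
o(D(-4)) + (-2*(-5) + 3)*0 = 2*(-4)*(5 - 4) + (-2*(-5) + 3)*0 = 2*(-4)*1 + (10 + 3)*0 = -8 + 13*0 = -8 + 0 = -8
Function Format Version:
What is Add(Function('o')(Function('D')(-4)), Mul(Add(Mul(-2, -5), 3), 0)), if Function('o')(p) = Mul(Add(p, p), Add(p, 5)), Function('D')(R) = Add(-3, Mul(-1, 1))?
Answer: -8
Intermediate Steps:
Function('D')(R) = -4 (Function('D')(R) = Add(-3, -1) = -4)
Function('o')(p) = Mul(2, p, Add(5, p)) (Function('o')(p) = Mul(Mul(2, p), Add(5, p)) = Mul(2, p, Add(5, p)))
Add(Function('o')(Function('D')(-4)), Mul(Add(Mul(-2, -5), 3), 0)) = Add(Mul(2, -4, Add(5, -4)), Mul(Add(Mul(-2, -5), 3), 0)) = Add(Mul(2, -4, 1), Mul(Add(10, 3), 0)) = Add(-8, Mul(13, 0)) = Add(-8, 0) = -8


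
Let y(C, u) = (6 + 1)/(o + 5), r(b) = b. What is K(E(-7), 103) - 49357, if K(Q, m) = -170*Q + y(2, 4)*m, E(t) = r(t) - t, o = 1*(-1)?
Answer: -196707/4 ≈ -49177.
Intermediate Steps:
o = -1
y(C, u) = 7/4 (y(C, u) = (6 + 1)/(-1 + 5) = 7/4)
E(t) = 0 (E(t) = t - t = 0)
K(Q, m) = -170*Q + 7*m/4
K(E(-7), 103) - 49357 = (-170*0 + (7/4)*103) - 49357 = (0 + 721/4) - 49357 = 721/4 - 49357 = -196707/4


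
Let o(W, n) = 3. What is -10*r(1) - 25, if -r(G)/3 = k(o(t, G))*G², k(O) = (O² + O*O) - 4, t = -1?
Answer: 395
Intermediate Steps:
k(O) = -4 + 2*O² (k(O) = (O² + O²) - 4 = 2*O² - 4 = -4 + 2*O²)
r(G) = -42*G² (r(G) = -3*(-4 + 2*3²)*G² = -3*(-4 + 2*9)*G² = -3*(-4 + 18)*G² = -42*G²)
-10*r(1) - 25 = -(-420)*1² - 25 = -(-420) - 25 = -10*(-42) - 25 = 420 - 25 = 395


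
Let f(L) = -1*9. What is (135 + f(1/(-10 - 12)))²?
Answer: 15876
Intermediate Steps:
f(L) = -9
(135 + f(1/(-10 - 12)))² = (135 - 9)² = 126² = 15876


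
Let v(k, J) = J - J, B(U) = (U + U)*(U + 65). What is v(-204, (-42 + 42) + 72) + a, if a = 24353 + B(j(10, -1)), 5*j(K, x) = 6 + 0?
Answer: 612797/25 ≈ 24512.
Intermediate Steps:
j(K, x) = 6/5 (j(K, x) = (6 + 0)/5 = (⅕)*6 = 6/5)
B(U) = 2*U*(65 + U) (B(U) = (2*U)*(65 + U) = 2*U*(65 + U))
v(k, J) = 0
a = 612797/25 (a = 24353 + 2*(6/5)*(65 + 6/5) = 24353 + 2*(6/5)*(331/5) = 24353 + 3972/25 = 612797/25 ≈ 24512.)
v(-204, (-42 + 42) + 72) + a = 0 + 612797/25 = 612797/25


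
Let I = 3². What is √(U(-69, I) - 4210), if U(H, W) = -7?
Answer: I*√4217 ≈ 64.938*I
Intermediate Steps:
I = 9
√(U(-69, I) - 4210) = √(-7 - 4210) = √(-4217) = I*√4217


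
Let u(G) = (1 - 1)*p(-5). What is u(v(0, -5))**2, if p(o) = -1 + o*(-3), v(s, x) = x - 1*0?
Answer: 0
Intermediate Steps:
v(s, x) = x (v(s, x) = x + 0 = x)
p(o) = -1 - 3*o
u(G) = 0 (u(G) = (1 - 1)*(-1 - 3*(-5)) = 0*(-1 + 15) = 0*14 = 0)
u(v(0, -5))**2 = 0**2 = 0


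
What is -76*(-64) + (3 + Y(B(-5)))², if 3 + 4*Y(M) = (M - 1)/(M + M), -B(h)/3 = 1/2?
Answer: 2805145/576 ≈ 4870.0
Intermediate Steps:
B(h) = -3/2
Y(M) = -¾ + (-1 + M)/(8*M) (Y(M) = -¾ + ((M - 1)/(M + M))/4 = -¾ + ((-1 + M)/((2*M)))/4 = -¾ + ((-1 + M)*(1/(2*M)))/4 = -¾ + ((-1 + M)/(2*M))/4 = -¾ + (-1 + M)/(8*M))
-76*(-64) + (3 + Y(B(-5)))² = -76*(-64) + (3 + (-1 - 5*(-3/2))/(8*(-3/2)))² = 4864 + (3 + (⅛)*(-⅔)*(-1 + 15/2))² = 4864 + (3 + (⅛)*(-⅔)*(13/2))² = 4864 + (3 - 13/24)² = 4864 + (59/24)² = 4864 + 3481/576 = 2805145/576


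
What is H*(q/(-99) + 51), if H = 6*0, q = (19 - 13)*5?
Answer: 0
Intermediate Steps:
q = 30 (q = 6*5 = 30)
H = 0
H*(q/(-99) + 51) = 0*(30/(-99) + 51) = 0*(30*(-1/99) + 51) = 0*(-10/33 + 51) = 0*(1673/33) = 0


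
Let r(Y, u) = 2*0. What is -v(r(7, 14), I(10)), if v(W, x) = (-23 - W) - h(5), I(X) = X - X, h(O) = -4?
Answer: 19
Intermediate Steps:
r(Y, u) = 0
I(X) = 0
v(W, x) = -19 - W (v(W, x) = (-23 - W) - 1*(-4) = (-23 - W) + 4 = -19 - W)
-v(r(7, 14), I(10)) = -(-19 - 1*0) = -(-19 + 0) = -1*(-19) = 19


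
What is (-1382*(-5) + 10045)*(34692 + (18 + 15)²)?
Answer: 606666855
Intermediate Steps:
(-1382*(-5) + 10045)*(34692 + (18 + 15)²) = (6910 + 10045)*(34692 + 33²) = 16955*(34692 + 1089) = 16955*35781 = 606666855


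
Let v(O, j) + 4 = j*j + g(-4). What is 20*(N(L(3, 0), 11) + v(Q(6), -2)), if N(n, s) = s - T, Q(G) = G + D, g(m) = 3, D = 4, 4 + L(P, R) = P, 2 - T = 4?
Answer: 320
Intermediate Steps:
T = -2 (T = 2 - 1*4 = 2 - 4 = -2)
L(P, R) = -4 + P
Q(G) = 4 + G (Q(G) = G + 4 = 4 + G)
v(O, j) = -1 + j**2 (v(O, j) = -4 + (j*j + 3) = -4 + (j**2 + 3) = -4 + (3 + j**2) = -1 + j**2)
N(n, s) = 2 + s (N(n, s) = s - 1*(-2) = s + 2 = 2 + s)
20*(N(L(3, 0), 11) + v(Q(6), -2)) = 20*((2 + 11) + (-1 + (-2)**2)) = 20*(13 + (-1 + 4)) = 20*(13 + 3) = 20*16 = 320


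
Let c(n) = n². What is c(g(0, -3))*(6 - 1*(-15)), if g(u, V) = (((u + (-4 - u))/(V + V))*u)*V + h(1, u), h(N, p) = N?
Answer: 21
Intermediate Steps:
g(u, V) = 1 - 2*u (g(u, V) = (((u + (-4 - u))/(V + V))*u)*V + 1 = ((-4*1/(2*V))*u)*V + 1 = ((-2/V)*u)*V + 1 = (-2*u/V)*V + 1 = -2*u + 1 = 1 - 2*u)
c(g(0, -3))*(6 - 1*(-15)) = (1 - 2*0)²*(6 - 1*(-15)) = (1 + 0)²*(6 + 15) = 1²*21 = 1*21 = 21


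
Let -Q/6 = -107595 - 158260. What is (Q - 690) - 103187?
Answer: 1491253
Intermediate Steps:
Q = 1595130 (Q = -6*(-107595 - 158260) = -6*(-265855) = 1595130)
(Q - 690) - 103187 = (1595130 - 690) - 103187 = 1594440 - 103187 = 1491253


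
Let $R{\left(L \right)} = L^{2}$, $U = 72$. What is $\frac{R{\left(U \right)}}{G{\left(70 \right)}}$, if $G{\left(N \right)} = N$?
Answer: $\frac{2592}{35} \approx 74.057$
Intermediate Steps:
$\frac{R{\left(U \right)}}{G{\left(70 \right)}} = \frac{72^{2}}{70} = 5184 \cdot \frac{1}{70} = \frac{2592}{35}$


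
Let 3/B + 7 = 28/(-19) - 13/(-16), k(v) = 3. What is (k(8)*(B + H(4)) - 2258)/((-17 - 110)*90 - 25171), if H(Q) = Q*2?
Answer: 5205722/85243729 ≈ 0.061069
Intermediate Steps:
H(Q) = 2*Q
B = -912/2329 (B = 3/(-7 + (28/(-19) - 13/(-16))) = 3/(-7 + (28*(-1/19) - 13*(-1/16))) = 3/(-7 + (-28/19 + 13/16)) = 3/(-7 - 201/304) = 3/(-2329/304) = 3*(-304/2329) = -912/2329 ≈ -0.39158)
(k(8)*(B + H(4)) - 2258)/((-17 - 110)*90 - 25171) = (3*(-912/2329 + 2*4) - 2258)/((-17 - 110)*90 - 25171) = (3*(-912/2329 + 8) - 2258)/(-127*90 - 25171) = (3*(17720/2329) - 2258)/(-11430 - 25171) = (53160/2329 - 2258)/(-36601) = -5205722/2329*(-1/36601) = 5205722/85243729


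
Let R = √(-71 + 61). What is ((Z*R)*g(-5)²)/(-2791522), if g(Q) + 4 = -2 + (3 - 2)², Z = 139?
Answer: -3475*I*√10/2791522 ≈ -0.0039365*I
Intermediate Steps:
R = I*√10 (R = √(-10) = I*√10 ≈ 3.1623*I)
g(Q) = -5 (g(Q) = -4 + (-2 + (3 - 2)²) = -4 + (-2 + 1²) = -4 + (-2 + 1) = -4 - 1 = -5)
((Z*R)*g(-5)²)/(-2791522) = ((139*(I*√10))*(-5)²)/(-2791522) = ((139*I*√10)*25)*(-1/2791522) = (3475*I*√10)*(-1/2791522) = -3475*I*√10/2791522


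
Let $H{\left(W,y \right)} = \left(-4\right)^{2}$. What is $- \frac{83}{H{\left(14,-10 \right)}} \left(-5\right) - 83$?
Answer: $- \frac{913}{16} \approx -57.063$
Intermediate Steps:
$H{\left(W,y \right)} = 16$
$- \frac{83}{H{\left(14,-10 \right)}} \left(-5\right) - 83 = - \frac{83}{16} \left(-5\right) - 83 = \left(-83\right) \frac{1}{16} \left(-5\right) - 83 = \left(- \frac{83}{16}\right) \left(-5\right) - 83 = \frac{415}{16} - 83 = - \frac{913}{16}$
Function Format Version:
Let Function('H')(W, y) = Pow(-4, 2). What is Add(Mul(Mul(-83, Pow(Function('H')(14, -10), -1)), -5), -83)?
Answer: Rational(-913, 16) ≈ -57.063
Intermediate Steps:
Function('H')(W, y) = 16
Add(Mul(Mul(-83, Pow(Function('H')(14, -10), -1)), -5), -83) = Add(Mul(Mul(-83, Pow(16, -1)), -5), -83) = Add(Mul(Mul(-83, Rational(1, 16)), -5), -83) = Add(Mul(Rational(-83, 16), -5), -83) = Add(Rational(415, 16), -83) = Rational(-913, 16)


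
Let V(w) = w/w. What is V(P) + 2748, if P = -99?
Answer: 2749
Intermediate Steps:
V(w) = 1
V(P) + 2748 = 1 + 2748 = 2749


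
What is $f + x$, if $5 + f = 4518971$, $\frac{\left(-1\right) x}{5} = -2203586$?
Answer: $15536896$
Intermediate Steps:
$x = 11017930$ ($x = \left(-5\right) \left(-2203586\right) = 11017930$)
$f = 4518966$ ($f = -5 + 4518971 = 4518966$)
$f + x = 4518966 + 11017930 = 15536896$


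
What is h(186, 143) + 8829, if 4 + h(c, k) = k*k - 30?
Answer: 29244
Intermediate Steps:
h(c, k) = -34 + k² (h(c, k) = -4 + (k*k - 30) = -4 + (k² - 30) = -4 + (-30 + k²) = -34 + k²)
h(186, 143) + 8829 = (-34 + 143²) + 8829 = (-34 + 20449) + 8829 = 20415 + 8829 = 29244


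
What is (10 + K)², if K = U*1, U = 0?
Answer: 100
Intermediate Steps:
K = 0 (K = 0*1 = 0)
(10 + K)² = (10 + 0)² = 10² = 100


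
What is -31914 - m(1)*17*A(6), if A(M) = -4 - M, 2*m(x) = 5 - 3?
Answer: -31744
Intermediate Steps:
m(x) = 1 (m(x) = (5 - 3)/2 = (½)*2 = 1)
-31914 - m(1)*17*A(6) = -31914 - 1*17*(-4 - 1*6) = -31914 - 17*(-4 - 6) = -31914 - 17*(-10) = -31914 - 1*(-170) = -31914 + 170 = -31744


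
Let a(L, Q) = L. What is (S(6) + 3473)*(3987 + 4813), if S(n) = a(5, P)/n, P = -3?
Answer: 91709200/3 ≈ 3.0570e+7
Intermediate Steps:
S(n) = 5/n
(S(6) + 3473)*(3987 + 4813) = (5/6 + 3473)*(3987 + 4813) = (5*(1/6) + 3473)*8800 = (5/6 + 3473)*8800 = (20843/6)*8800 = 91709200/3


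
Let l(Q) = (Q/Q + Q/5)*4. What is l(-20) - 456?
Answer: -468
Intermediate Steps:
l(Q) = 4 + 4*Q/5 (l(Q) = (1 + Q*(⅕))*4 = (1 + Q/5)*4 = 4 + 4*Q/5)
l(-20) - 456 = (4 + (⅘)*(-20)) - 456 = (4 - 16) - 456 = -12 - 456 = -468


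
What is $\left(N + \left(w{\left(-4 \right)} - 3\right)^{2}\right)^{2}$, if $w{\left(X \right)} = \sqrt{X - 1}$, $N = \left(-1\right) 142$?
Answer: $18864 + 1656 i \sqrt{5} \approx 18864.0 + 3702.9 i$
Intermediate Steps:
$N = -142$
$w{\left(X \right)} = \sqrt{-1 + X}$
$\left(N + \left(w{\left(-4 \right)} - 3\right)^{2}\right)^{2} = \left(-142 + \left(\sqrt{-1 - 4} - 3\right)^{2}\right)^{2} = \left(-142 + \left(\sqrt{-5} - 3\right)^{2}\right)^{2} = \left(-142 + \left(i \sqrt{5} - 3\right)^{2}\right)^{2} = \left(-142 + \left(-3 + i \sqrt{5}\right)^{2}\right)^{2}$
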